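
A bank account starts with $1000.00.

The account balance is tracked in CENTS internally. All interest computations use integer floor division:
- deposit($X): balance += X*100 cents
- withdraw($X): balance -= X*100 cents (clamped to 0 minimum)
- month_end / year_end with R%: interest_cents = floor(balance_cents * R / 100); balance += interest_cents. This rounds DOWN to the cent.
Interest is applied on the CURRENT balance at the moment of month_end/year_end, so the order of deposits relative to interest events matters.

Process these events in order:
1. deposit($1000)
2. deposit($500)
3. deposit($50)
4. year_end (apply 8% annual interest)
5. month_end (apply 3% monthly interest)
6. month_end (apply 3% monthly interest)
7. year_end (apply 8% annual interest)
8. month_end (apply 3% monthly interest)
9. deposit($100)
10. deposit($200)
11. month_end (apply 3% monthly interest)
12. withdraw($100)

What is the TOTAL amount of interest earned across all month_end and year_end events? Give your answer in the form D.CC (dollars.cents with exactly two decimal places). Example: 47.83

After 1 (deposit($1000)): balance=$2000.00 total_interest=$0.00
After 2 (deposit($500)): balance=$2500.00 total_interest=$0.00
After 3 (deposit($50)): balance=$2550.00 total_interest=$0.00
After 4 (year_end (apply 8% annual interest)): balance=$2754.00 total_interest=$204.00
After 5 (month_end (apply 3% monthly interest)): balance=$2836.62 total_interest=$286.62
After 6 (month_end (apply 3% monthly interest)): balance=$2921.71 total_interest=$371.71
After 7 (year_end (apply 8% annual interest)): balance=$3155.44 total_interest=$605.44
After 8 (month_end (apply 3% monthly interest)): balance=$3250.10 total_interest=$700.10
After 9 (deposit($100)): balance=$3350.10 total_interest=$700.10
After 10 (deposit($200)): balance=$3550.10 total_interest=$700.10
After 11 (month_end (apply 3% monthly interest)): balance=$3656.60 total_interest=$806.60
After 12 (withdraw($100)): balance=$3556.60 total_interest=$806.60

Answer: 806.60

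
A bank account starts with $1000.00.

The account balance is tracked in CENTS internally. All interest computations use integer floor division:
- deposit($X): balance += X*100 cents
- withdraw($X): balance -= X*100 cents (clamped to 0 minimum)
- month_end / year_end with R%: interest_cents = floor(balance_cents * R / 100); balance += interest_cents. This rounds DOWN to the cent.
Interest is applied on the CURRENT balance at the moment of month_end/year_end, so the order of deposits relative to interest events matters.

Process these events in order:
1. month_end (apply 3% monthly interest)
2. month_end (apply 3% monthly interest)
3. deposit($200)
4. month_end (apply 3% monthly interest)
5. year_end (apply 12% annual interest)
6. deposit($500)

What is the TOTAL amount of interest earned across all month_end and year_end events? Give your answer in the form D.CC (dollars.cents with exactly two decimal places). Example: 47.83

Answer: 254.56

Derivation:
After 1 (month_end (apply 3% monthly interest)): balance=$1030.00 total_interest=$30.00
After 2 (month_end (apply 3% monthly interest)): balance=$1060.90 total_interest=$60.90
After 3 (deposit($200)): balance=$1260.90 total_interest=$60.90
After 4 (month_end (apply 3% monthly interest)): balance=$1298.72 total_interest=$98.72
After 5 (year_end (apply 12% annual interest)): balance=$1454.56 total_interest=$254.56
After 6 (deposit($500)): balance=$1954.56 total_interest=$254.56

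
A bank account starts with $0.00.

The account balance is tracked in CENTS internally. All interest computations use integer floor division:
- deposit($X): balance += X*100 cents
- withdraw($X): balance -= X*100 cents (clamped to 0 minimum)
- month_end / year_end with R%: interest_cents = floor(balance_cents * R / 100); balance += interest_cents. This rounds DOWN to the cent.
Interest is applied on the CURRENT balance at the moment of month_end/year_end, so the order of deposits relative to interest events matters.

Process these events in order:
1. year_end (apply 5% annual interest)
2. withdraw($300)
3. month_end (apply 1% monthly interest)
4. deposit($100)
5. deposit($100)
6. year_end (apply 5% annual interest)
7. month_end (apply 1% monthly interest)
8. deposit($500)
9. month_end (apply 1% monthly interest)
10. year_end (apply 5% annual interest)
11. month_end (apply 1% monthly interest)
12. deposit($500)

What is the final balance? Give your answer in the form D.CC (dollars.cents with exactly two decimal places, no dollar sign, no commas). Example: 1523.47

After 1 (year_end (apply 5% annual interest)): balance=$0.00 total_interest=$0.00
After 2 (withdraw($300)): balance=$0.00 total_interest=$0.00
After 3 (month_end (apply 1% monthly interest)): balance=$0.00 total_interest=$0.00
After 4 (deposit($100)): balance=$100.00 total_interest=$0.00
After 5 (deposit($100)): balance=$200.00 total_interest=$0.00
After 6 (year_end (apply 5% annual interest)): balance=$210.00 total_interest=$10.00
After 7 (month_end (apply 1% monthly interest)): balance=$212.10 total_interest=$12.10
After 8 (deposit($500)): balance=$712.10 total_interest=$12.10
After 9 (month_end (apply 1% monthly interest)): balance=$719.22 total_interest=$19.22
After 10 (year_end (apply 5% annual interest)): balance=$755.18 total_interest=$55.18
After 11 (month_end (apply 1% monthly interest)): balance=$762.73 total_interest=$62.73
After 12 (deposit($500)): balance=$1262.73 total_interest=$62.73

Answer: 1262.73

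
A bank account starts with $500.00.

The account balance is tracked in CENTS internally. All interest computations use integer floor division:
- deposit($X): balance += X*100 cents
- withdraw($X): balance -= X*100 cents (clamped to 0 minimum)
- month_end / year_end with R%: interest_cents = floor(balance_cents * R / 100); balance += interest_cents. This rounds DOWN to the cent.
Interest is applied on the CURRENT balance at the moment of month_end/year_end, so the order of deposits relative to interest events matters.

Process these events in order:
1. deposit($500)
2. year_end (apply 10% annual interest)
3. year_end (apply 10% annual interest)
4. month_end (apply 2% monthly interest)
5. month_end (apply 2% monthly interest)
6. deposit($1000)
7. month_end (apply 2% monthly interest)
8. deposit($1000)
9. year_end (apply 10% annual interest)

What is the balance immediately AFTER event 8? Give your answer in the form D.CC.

Answer: 3304.05

Derivation:
After 1 (deposit($500)): balance=$1000.00 total_interest=$0.00
After 2 (year_end (apply 10% annual interest)): balance=$1100.00 total_interest=$100.00
After 3 (year_end (apply 10% annual interest)): balance=$1210.00 total_interest=$210.00
After 4 (month_end (apply 2% monthly interest)): balance=$1234.20 total_interest=$234.20
After 5 (month_end (apply 2% monthly interest)): balance=$1258.88 total_interest=$258.88
After 6 (deposit($1000)): balance=$2258.88 total_interest=$258.88
After 7 (month_end (apply 2% monthly interest)): balance=$2304.05 total_interest=$304.05
After 8 (deposit($1000)): balance=$3304.05 total_interest=$304.05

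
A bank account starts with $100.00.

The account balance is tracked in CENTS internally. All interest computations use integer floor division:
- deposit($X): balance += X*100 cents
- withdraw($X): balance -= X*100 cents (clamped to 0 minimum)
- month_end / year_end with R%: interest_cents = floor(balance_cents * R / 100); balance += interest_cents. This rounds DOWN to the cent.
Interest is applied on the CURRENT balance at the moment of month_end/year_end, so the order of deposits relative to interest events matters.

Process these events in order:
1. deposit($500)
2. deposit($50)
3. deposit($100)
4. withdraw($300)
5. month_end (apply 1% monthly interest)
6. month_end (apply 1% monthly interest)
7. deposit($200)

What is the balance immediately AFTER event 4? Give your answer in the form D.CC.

After 1 (deposit($500)): balance=$600.00 total_interest=$0.00
After 2 (deposit($50)): balance=$650.00 total_interest=$0.00
After 3 (deposit($100)): balance=$750.00 total_interest=$0.00
After 4 (withdraw($300)): balance=$450.00 total_interest=$0.00

Answer: 450.00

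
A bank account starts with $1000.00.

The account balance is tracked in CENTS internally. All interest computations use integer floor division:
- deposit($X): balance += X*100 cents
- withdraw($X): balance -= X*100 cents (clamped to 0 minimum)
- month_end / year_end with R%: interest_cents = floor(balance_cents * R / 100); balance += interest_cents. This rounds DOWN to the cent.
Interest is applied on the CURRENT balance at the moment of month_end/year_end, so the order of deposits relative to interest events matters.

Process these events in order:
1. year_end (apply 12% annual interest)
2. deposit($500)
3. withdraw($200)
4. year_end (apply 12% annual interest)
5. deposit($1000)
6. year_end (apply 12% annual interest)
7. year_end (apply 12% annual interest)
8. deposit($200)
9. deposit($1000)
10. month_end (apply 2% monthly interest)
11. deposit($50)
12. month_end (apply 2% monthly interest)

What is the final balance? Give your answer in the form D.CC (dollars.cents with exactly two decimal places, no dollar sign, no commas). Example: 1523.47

After 1 (year_end (apply 12% annual interest)): balance=$1120.00 total_interest=$120.00
After 2 (deposit($500)): balance=$1620.00 total_interest=$120.00
After 3 (withdraw($200)): balance=$1420.00 total_interest=$120.00
After 4 (year_end (apply 12% annual interest)): balance=$1590.40 total_interest=$290.40
After 5 (deposit($1000)): balance=$2590.40 total_interest=$290.40
After 6 (year_end (apply 12% annual interest)): balance=$2901.24 total_interest=$601.24
After 7 (year_end (apply 12% annual interest)): balance=$3249.38 total_interest=$949.38
After 8 (deposit($200)): balance=$3449.38 total_interest=$949.38
After 9 (deposit($1000)): balance=$4449.38 total_interest=$949.38
After 10 (month_end (apply 2% monthly interest)): balance=$4538.36 total_interest=$1038.36
After 11 (deposit($50)): balance=$4588.36 total_interest=$1038.36
After 12 (month_end (apply 2% monthly interest)): balance=$4680.12 total_interest=$1130.12

Answer: 4680.12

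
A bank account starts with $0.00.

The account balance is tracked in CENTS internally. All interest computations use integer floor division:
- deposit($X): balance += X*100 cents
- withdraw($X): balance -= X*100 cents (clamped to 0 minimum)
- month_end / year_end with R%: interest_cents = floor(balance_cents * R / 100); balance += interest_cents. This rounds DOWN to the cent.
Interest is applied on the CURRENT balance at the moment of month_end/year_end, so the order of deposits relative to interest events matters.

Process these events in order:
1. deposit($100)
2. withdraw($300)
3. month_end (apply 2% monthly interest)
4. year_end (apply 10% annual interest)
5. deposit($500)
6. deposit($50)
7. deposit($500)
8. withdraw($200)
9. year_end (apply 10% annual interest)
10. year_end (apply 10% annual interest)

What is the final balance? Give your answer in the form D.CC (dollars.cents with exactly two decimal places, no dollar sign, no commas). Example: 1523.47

Answer: 1028.50

Derivation:
After 1 (deposit($100)): balance=$100.00 total_interest=$0.00
After 2 (withdraw($300)): balance=$0.00 total_interest=$0.00
After 3 (month_end (apply 2% monthly interest)): balance=$0.00 total_interest=$0.00
After 4 (year_end (apply 10% annual interest)): balance=$0.00 total_interest=$0.00
After 5 (deposit($500)): balance=$500.00 total_interest=$0.00
After 6 (deposit($50)): balance=$550.00 total_interest=$0.00
After 7 (deposit($500)): balance=$1050.00 total_interest=$0.00
After 8 (withdraw($200)): balance=$850.00 total_interest=$0.00
After 9 (year_end (apply 10% annual interest)): balance=$935.00 total_interest=$85.00
After 10 (year_end (apply 10% annual interest)): balance=$1028.50 total_interest=$178.50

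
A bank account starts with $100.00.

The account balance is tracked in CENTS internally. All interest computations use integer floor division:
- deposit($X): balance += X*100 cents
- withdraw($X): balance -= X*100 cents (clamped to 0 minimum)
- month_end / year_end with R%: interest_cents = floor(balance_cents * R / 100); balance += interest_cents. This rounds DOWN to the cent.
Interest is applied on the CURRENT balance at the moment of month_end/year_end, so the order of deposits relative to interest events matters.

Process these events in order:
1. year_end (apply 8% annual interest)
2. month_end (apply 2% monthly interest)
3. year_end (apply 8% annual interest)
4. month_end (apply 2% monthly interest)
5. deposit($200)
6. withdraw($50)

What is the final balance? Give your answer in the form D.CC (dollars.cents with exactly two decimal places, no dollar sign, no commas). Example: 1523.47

Answer: 271.34

Derivation:
After 1 (year_end (apply 8% annual interest)): balance=$108.00 total_interest=$8.00
After 2 (month_end (apply 2% monthly interest)): balance=$110.16 total_interest=$10.16
After 3 (year_end (apply 8% annual interest)): balance=$118.97 total_interest=$18.97
After 4 (month_end (apply 2% monthly interest)): balance=$121.34 total_interest=$21.34
After 5 (deposit($200)): balance=$321.34 total_interest=$21.34
After 6 (withdraw($50)): balance=$271.34 total_interest=$21.34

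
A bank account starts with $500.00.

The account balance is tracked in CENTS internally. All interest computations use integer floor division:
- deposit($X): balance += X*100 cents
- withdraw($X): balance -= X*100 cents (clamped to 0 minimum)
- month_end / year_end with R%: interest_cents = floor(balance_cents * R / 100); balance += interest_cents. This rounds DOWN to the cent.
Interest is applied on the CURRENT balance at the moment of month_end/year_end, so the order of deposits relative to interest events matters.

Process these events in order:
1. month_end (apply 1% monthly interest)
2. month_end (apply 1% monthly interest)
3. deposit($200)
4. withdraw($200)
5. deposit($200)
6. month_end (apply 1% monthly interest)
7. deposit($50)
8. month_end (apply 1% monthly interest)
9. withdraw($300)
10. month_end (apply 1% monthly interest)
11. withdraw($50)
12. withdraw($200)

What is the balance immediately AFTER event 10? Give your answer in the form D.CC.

After 1 (month_end (apply 1% monthly interest)): balance=$505.00 total_interest=$5.00
After 2 (month_end (apply 1% monthly interest)): balance=$510.05 total_interest=$10.05
After 3 (deposit($200)): balance=$710.05 total_interest=$10.05
After 4 (withdraw($200)): balance=$510.05 total_interest=$10.05
After 5 (deposit($200)): balance=$710.05 total_interest=$10.05
After 6 (month_end (apply 1% monthly interest)): balance=$717.15 total_interest=$17.15
After 7 (deposit($50)): balance=$767.15 total_interest=$17.15
After 8 (month_end (apply 1% monthly interest)): balance=$774.82 total_interest=$24.82
After 9 (withdraw($300)): balance=$474.82 total_interest=$24.82
After 10 (month_end (apply 1% monthly interest)): balance=$479.56 total_interest=$29.56

Answer: 479.56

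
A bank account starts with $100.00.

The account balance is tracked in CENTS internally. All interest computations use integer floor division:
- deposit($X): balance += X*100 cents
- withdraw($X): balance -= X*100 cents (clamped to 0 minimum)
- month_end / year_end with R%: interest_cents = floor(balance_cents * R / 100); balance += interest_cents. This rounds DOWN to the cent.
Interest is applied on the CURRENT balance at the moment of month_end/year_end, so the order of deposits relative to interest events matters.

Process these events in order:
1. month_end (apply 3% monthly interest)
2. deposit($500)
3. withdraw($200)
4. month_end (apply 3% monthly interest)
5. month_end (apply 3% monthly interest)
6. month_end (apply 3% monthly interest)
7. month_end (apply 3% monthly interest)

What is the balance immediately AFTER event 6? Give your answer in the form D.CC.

After 1 (month_end (apply 3% monthly interest)): balance=$103.00 total_interest=$3.00
After 2 (deposit($500)): balance=$603.00 total_interest=$3.00
After 3 (withdraw($200)): balance=$403.00 total_interest=$3.00
After 4 (month_end (apply 3% monthly interest)): balance=$415.09 total_interest=$15.09
After 5 (month_end (apply 3% monthly interest)): balance=$427.54 total_interest=$27.54
After 6 (month_end (apply 3% monthly interest)): balance=$440.36 total_interest=$40.36

Answer: 440.36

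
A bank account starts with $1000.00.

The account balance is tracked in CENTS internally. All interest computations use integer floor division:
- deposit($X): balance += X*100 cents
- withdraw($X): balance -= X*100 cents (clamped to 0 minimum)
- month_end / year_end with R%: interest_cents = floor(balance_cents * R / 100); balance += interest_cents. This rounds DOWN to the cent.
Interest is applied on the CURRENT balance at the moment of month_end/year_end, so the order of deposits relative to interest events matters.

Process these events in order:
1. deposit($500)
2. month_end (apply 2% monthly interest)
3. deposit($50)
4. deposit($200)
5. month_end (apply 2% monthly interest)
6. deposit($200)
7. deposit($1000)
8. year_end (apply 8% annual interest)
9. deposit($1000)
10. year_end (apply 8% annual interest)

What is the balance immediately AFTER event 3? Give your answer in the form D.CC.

After 1 (deposit($500)): balance=$1500.00 total_interest=$0.00
After 2 (month_end (apply 2% monthly interest)): balance=$1530.00 total_interest=$30.00
After 3 (deposit($50)): balance=$1580.00 total_interest=$30.00

Answer: 1580.00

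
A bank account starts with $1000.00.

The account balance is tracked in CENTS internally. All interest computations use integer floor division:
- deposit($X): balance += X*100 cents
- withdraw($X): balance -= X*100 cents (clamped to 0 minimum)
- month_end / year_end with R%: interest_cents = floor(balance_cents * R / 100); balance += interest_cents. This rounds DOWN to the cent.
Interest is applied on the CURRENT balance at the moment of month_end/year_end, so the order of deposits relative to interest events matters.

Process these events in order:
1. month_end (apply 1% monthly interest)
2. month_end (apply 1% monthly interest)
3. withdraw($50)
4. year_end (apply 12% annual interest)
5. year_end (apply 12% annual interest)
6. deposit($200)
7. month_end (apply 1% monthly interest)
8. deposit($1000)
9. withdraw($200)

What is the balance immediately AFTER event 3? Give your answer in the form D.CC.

Answer: 970.10

Derivation:
After 1 (month_end (apply 1% monthly interest)): balance=$1010.00 total_interest=$10.00
After 2 (month_end (apply 1% monthly interest)): balance=$1020.10 total_interest=$20.10
After 3 (withdraw($50)): balance=$970.10 total_interest=$20.10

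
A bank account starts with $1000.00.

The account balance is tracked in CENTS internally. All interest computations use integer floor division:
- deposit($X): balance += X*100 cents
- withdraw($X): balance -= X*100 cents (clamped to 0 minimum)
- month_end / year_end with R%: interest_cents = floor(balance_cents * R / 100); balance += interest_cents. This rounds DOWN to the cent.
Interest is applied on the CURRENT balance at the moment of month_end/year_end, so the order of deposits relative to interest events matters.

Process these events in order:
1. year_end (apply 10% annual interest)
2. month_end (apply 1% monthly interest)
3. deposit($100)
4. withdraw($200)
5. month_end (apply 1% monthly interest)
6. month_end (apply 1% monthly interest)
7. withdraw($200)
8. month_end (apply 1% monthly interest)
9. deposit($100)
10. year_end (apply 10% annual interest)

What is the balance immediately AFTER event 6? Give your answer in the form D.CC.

Answer: 1031.32

Derivation:
After 1 (year_end (apply 10% annual interest)): balance=$1100.00 total_interest=$100.00
After 2 (month_end (apply 1% monthly interest)): balance=$1111.00 total_interest=$111.00
After 3 (deposit($100)): balance=$1211.00 total_interest=$111.00
After 4 (withdraw($200)): balance=$1011.00 total_interest=$111.00
After 5 (month_end (apply 1% monthly interest)): balance=$1021.11 total_interest=$121.11
After 6 (month_end (apply 1% monthly interest)): balance=$1031.32 total_interest=$131.32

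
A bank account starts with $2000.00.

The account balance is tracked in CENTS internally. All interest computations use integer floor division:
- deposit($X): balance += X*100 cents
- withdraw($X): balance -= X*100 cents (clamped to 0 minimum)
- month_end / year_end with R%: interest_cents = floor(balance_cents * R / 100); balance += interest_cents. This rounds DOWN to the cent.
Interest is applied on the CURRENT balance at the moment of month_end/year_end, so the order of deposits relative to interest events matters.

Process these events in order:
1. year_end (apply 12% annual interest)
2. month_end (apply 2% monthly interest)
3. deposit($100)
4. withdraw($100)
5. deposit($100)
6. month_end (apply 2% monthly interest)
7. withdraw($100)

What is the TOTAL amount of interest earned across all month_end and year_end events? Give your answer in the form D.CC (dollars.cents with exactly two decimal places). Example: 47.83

Answer: 332.49

Derivation:
After 1 (year_end (apply 12% annual interest)): balance=$2240.00 total_interest=$240.00
After 2 (month_end (apply 2% monthly interest)): balance=$2284.80 total_interest=$284.80
After 3 (deposit($100)): balance=$2384.80 total_interest=$284.80
After 4 (withdraw($100)): balance=$2284.80 total_interest=$284.80
After 5 (deposit($100)): balance=$2384.80 total_interest=$284.80
After 6 (month_end (apply 2% monthly interest)): balance=$2432.49 total_interest=$332.49
After 7 (withdraw($100)): balance=$2332.49 total_interest=$332.49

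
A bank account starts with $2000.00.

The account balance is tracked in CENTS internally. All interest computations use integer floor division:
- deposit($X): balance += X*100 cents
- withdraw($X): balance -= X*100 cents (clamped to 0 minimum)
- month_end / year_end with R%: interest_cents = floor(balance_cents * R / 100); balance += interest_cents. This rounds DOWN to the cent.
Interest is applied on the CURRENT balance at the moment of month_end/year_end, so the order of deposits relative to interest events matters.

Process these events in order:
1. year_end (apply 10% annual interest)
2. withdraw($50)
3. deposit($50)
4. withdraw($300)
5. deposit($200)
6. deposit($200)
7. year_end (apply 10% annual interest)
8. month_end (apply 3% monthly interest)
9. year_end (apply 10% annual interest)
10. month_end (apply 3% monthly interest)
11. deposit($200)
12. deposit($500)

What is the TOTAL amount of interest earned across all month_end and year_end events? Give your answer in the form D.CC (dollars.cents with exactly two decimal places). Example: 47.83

Answer: 852.48

Derivation:
After 1 (year_end (apply 10% annual interest)): balance=$2200.00 total_interest=$200.00
After 2 (withdraw($50)): balance=$2150.00 total_interest=$200.00
After 3 (deposit($50)): balance=$2200.00 total_interest=$200.00
After 4 (withdraw($300)): balance=$1900.00 total_interest=$200.00
After 5 (deposit($200)): balance=$2100.00 total_interest=$200.00
After 6 (deposit($200)): balance=$2300.00 total_interest=$200.00
After 7 (year_end (apply 10% annual interest)): balance=$2530.00 total_interest=$430.00
After 8 (month_end (apply 3% monthly interest)): balance=$2605.90 total_interest=$505.90
After 9 (year_end (apply 10% annual interest)): balance=$2866.49 total_interest=$766.49
After 10 (month_end (apply 3% monthly interest)): balance=$2952.48 total_interest=$852.48
After 11 (deposit($200)): balance=$3152.48 total_interest=$852.48
After 12 (deposit($500)): balance=$3652.48 total_interest=$852.48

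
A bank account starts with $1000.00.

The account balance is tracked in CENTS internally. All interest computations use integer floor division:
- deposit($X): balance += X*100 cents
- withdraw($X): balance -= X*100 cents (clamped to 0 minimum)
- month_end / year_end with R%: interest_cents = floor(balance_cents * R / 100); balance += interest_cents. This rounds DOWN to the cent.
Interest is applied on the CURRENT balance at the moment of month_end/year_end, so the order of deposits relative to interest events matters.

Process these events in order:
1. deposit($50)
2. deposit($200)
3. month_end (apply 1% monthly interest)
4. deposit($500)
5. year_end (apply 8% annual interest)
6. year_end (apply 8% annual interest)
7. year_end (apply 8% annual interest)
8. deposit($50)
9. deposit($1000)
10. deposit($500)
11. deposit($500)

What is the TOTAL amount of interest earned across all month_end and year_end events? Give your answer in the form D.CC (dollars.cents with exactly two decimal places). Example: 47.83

Answer: 470.24

Derivation:
After 1 (deposit($50)): balance=$1050.00 total_interest=$0.00
After 2 (deposit($200)): balance=$1250.00 total_interest=$0.00
After 3 (month_end (apply 1% monthly interest)): balance=$1262.50 total_interest=$12.50
After 4 (deposit($500)): balance=$1762.50 total_interest=$12.50
After 5 (year_end (apply 8% annual interest)): balance=$1903.50 total_interest=$153.50
After 6 (year_end (apply 8% annual interest)): balance=$2055.78 total_interest=$305.78
After 7 (year_end (apply 8% annual interest)): balance=$2220.24 total_interest=$470.24
After 8 (deposit($50)): balance=$2270.24 total_interest=$470.24
After 9 (deposit($1000)): balance=$3270.24 total_interest=$470.24
After 10 (deposit($500)): balance=$3770.24 total_interest=$470.24
After 11 (deposit($500)): balance=$4270.24 total_interest=$470.24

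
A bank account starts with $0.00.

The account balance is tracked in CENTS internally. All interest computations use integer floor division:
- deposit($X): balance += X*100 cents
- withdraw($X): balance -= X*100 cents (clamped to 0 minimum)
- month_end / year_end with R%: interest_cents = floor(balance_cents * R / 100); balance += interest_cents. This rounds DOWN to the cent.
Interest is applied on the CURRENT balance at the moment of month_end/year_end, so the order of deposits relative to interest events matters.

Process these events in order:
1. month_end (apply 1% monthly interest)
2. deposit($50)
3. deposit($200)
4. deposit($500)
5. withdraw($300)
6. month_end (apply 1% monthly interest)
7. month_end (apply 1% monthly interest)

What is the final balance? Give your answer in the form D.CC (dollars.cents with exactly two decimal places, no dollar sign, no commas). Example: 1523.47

Answer: 459.04

Derivation:
After 1 (month_end (apply 1% monthly interest)): balance=$0.00 total_interest=$0.00
After 2 (deposit($50)): balance=$50.00 total_interest=$0.00
After 3 (deposit($200)): balance=$250.00 total_interest=$0.00
After 4 (deposit($500)): balance=$750.00 total_interest=$0.00
After 5 (withdraw($300)): balance=$450.00 total_interest=$0.00
After 6 (month_end (apply 1% monthly interest)): balance=$454.50 total_interest=$4.50
After 7 (month_end (apply 1% monthly interest)): balance=$459.04 total_interest=$9.04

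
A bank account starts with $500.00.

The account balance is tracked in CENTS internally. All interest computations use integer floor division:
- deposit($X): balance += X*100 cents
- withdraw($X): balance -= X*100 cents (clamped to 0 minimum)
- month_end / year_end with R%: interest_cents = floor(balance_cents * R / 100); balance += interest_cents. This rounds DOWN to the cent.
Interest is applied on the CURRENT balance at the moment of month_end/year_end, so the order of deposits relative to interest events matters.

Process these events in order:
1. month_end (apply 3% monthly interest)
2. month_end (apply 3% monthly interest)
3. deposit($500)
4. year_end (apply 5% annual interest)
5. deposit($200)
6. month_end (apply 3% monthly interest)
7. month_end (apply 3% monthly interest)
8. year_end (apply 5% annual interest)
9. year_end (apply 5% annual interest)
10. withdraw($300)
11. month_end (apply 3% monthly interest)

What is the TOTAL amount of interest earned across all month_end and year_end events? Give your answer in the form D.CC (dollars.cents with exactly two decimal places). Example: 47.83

After 1 (month_end (apply 3% monthly interest)): balance=$515.00 total_interest=$15.00
After 2 (month_end (apply 3% monthly interest)): balance=$530.45 total_interest=$30.45
After 3 (deposit($500)): balance=$1030.45 total_interest=$30.45
After 4 (year_end (apply 5% annual interest)): balance=$1081.97 total_interest=$81.97
After 5 (deposit($200)): balance=$1281.97 total_interest=$81.97
After 6 (month_end (apply 3% monthly interest)): balance=$1320.42 total_interest=$120.42
After 7 (month_end (apply 3% monthly interest)): balance=$1360.03 total_interest=$160.03
After 8 (year_end (apply 5% annual interest)): balance=$1428.03 total_interest=$228.03
After 9 (year_end (apply 5% annual interest)): balance=$1499.43 total_interest=$299.43
After 10 (withdraw($300)): balance=$1199.43 total_interest=$299.43
After 11 (month_end (apply 3% monthly interest)): balance=$1235.41 total_interest=$335.41

Answer: 335.41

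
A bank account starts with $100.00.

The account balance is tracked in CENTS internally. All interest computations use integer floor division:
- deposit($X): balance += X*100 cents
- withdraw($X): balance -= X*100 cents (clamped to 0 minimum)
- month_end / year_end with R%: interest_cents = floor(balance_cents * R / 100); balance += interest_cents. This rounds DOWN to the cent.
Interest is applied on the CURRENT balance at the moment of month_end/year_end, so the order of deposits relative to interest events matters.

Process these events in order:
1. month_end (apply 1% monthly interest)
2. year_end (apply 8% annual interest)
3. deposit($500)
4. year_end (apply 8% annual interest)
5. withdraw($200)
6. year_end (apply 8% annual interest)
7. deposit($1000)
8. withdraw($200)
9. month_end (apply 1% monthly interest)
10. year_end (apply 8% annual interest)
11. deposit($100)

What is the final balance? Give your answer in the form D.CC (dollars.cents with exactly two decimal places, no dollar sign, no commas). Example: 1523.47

Answer: 1511.94

Derivation:
After 1 (month_end (apply 1% monthly interest)): balance=$101.00 total_interest=$1.00
After 2 (year_end (apply 8% annual interest)): balance=$109.08 total_interest=$9.08
After 3 (deposit($500)): balance=$609.08 total_interest=$9.08
After 4 (year_end (apply 8% annual interest)): balance=$657.80 total_interest=$57.80
After 5 (withdraw($200)): balance=$457.80 total_interest=$57.80
After 6 (year_end (apply 8% annual interest)): balance=$494.42 total_interest=$94.42
After 7 (deposit($1000)): balance=$1494.42 total_interest=$94.42
After 8 (withdraw($200)): balance=$1294.42 total_interest=$94.42
After 9 (month_end (apply 1% monthly interest)): balance=$1307.36 total_interest=$107.36
After 10 (year_end (apply 8% annual interest)): balance=$1411.94 total_interest=$211.94
After 11 (deposit($100)): balance=$1511.94 total_interest=$211.94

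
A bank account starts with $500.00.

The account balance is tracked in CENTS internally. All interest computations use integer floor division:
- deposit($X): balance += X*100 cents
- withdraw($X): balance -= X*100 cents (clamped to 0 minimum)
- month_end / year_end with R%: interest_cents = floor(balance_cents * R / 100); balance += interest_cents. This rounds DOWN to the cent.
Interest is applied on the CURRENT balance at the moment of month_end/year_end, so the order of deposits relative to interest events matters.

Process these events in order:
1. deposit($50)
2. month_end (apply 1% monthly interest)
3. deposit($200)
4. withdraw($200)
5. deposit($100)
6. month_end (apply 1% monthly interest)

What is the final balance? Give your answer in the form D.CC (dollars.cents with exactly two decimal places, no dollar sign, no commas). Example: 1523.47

Answer: 662.05

Derivation:
After 1 (deposit($50)): balance=$550.00 total_interest=$0.00
After 2 (month_end (apply 1% monthly interest)): balance=$555.50 total_interest=$5.50
After 3 (deposit($200)): balance=$755.50 total_interest=$5.50
After 4 (withdraw($200)): balance=$555.50 total_interest=$5.50
After 5 (deposit($100)): balance=$655.50 total_interest=$5.50
After 6 (month_end (apply 1% monthly interest)): balance=$662.05 total_interest=$12.05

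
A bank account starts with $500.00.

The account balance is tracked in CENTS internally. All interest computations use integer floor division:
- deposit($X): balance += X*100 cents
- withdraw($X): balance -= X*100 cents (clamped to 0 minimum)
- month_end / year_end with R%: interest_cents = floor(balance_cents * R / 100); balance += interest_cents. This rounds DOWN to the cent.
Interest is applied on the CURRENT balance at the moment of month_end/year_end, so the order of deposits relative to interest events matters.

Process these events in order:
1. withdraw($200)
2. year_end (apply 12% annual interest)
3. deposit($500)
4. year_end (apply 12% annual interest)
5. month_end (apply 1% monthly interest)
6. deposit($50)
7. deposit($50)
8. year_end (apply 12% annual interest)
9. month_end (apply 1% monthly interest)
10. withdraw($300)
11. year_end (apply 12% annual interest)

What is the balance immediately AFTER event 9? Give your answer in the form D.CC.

After 1 (withdraw($200)): balance=$300.00 total_interest=$0.00
After 2 (year_end (apply 12% annual interest)): balance=$336.00 total_interest=$36.00
After 3 (deposit($500)): balance=$836.00 total_interest=$36.00
After 4 (year_end (apply 12% annual interest)): balance=$936.32 total_interest=$136.32
After 5 (month_end (apply 1% monthly interest)): balance=$945.68 total_interest=$145.68
After 6 (deposit($50)): balance=$995.68 total_interest=$145.68
After 7 (deposit($50)): balance=$1045.68 total_interest=$145.68
After 8 (year_end (apply 12% annual interest)): balance=$1171.16 total_interest=$271.16
After 9 (month_end (apply 1% monthly interest)): balance=$1182.87 total_interest=$282.87

Answer: 1182.87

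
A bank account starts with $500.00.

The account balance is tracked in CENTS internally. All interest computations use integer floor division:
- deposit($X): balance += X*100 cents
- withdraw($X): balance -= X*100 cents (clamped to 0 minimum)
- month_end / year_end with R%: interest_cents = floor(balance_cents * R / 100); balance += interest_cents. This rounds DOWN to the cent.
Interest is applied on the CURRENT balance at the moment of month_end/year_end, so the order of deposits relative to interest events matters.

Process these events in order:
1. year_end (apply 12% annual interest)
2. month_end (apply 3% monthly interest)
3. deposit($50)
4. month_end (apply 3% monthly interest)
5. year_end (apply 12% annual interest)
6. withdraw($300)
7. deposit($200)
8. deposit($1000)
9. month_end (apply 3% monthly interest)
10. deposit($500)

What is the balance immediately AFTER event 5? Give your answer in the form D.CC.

After 1 (year_end (apply 12% annual interest)): balance=$560.00 total_interest=$60.00
After 2 (month_end (apply 3% monthly interest)): balance=$576.80 total_interest=$76.80
After 3 (deposit($50)): balance=$626.80 total_interest=$76.80
After 4 (month_end (apply 3% monthly interest)): balance=$645.60 total_interest=$95.60
After 5 (year_end (apply 12% annual interest)): balance=$723.07 total_interest=$173.07

Answer: 723.07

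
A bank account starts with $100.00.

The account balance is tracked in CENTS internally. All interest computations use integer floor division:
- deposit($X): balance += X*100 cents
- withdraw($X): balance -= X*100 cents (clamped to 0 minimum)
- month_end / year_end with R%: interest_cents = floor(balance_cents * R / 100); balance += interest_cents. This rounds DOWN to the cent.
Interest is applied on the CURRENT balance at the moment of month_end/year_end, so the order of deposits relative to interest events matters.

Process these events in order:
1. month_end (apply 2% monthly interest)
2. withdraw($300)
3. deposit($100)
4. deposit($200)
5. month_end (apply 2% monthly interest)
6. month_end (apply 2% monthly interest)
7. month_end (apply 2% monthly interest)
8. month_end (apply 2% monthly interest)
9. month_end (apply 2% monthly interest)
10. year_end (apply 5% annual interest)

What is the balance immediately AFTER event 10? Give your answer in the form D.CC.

After 1 (month_end (apply 2% monthly interest)): balance=$102.00 total_interest=$2.00
After 2 (withdraw($300)): balance=$0.00 total_interest=$2.00
After 3 (deposit($100)): balance=$100.00 total_interest=$2.00
After 4 (deposit($200)): balance=$300.00 total_interest=$2.00
After 5 (month_end (apply 2% monthly interest)): balance=$306.00 total_interest=$8.00
After 6 (month_end (apply 2% monthly interest)): balance=$312.12 total_interest=$14.12
After 7 (month_end (apply 2% monthly interest)): balance=$318.36 total_interest=$20.36
After 8 (month_end (apply 2% monthly interest)): balance=$324.72 total_interest=$26.72
After 9 (month_end (apply 2% monthly interest)): balance=$331.21 total_interest=$33.21
After 10 (year_end (apply 5% annual interest)): balance=$347.77 total_interest=$49.77

Answer: 347.77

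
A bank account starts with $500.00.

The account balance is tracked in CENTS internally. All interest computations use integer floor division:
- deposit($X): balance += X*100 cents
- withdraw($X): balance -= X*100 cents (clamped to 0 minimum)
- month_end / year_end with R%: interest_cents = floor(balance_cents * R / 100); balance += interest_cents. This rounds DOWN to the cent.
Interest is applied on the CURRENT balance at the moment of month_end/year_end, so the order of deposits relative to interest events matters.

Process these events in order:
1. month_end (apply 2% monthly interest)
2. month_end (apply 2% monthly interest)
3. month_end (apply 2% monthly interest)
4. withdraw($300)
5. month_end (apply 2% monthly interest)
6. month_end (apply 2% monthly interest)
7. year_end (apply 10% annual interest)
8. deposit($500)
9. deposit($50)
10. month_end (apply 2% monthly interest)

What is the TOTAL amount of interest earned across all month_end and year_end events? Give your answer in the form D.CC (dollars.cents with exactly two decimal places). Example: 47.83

After 1 (month_end (apply 2% monthly interest)): balance=$510.00 total_interest=$10.00
After 2 (month_end (apply 2% monthly interest)): balance=$520.20 total_interest=$20.20
After 3 (month_end (apply 2% monthly interest)): balance=$530.60 total_interest=$30.60
After 4 (withdraw($300)): balance=$230.60 total_interest=$30.60
After 5 (month_end (apply 2% monthly interest)): balance=$235.21 total_interest=$35.21
After 6 (month_end (apply 2% monthly interest)): balance=$239.91 total_interest=$39.91
After 7 (year_end (apply 10% annual interest)): balance=$263.90 total_interest=$63.90
After 8 (deposit($500)): balance=$763.90 total_interest=$63.90
After 9 (deposit($50)): balance=$813.90 total_interest=$63.90
After 10 (month_end (apply 2% monthly interest)): balance=$830.17 total_interest=$80.17

Answer: 80.17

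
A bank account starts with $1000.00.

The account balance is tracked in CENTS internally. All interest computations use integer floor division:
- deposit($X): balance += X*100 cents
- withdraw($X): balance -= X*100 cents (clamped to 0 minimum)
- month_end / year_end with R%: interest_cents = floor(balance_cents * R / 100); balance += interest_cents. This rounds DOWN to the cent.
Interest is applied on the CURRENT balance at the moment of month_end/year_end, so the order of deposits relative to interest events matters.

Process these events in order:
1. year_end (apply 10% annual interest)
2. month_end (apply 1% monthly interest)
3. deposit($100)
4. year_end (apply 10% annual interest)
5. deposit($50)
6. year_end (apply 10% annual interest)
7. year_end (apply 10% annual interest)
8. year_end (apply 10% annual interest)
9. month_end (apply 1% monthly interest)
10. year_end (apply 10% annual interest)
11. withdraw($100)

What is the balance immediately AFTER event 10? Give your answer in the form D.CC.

After 1 (year_end (apply 10% annual interest)): balance=$1100.00 total_interest=$100.00
After 2 (month_end (apply 1% monthly interest)): balance=$1111.00 total_interest=$111.00
After 3 (deposit($100)): balance=$1211.00 total_interest=$111.00
After 4 (year_end (apply 10% annual interest)): balance=$1332.10 total_interest=$232.10
After 5 (deposit($50)): balance=$1382.10 total_interest=$232.10
After 6 (year_end (apply 10% annual interest)): balance=$1520.31 total_interest=$370.31
After 7 (year_end (apply 10% annual interest)): balance=$1672.34 total_interest=$522.34
After 8 (year_end (apply 10% annual interest)): balance=$1839.57 total_interest=$689.57
After 9 (month_end (apply 1% monthly interest)): balance=$1857.96 total_interest=$707.96
After 10 (year_end (apply 10% annual interest)): balance=$2043.75 total_interest=$893.75

Answer: 2043.75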